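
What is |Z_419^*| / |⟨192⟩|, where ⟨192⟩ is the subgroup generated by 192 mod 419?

Since 192 ∈ (Z/419Z)^×, its order divides φ(419) = 419 − 1 = 418 = 2 · 11 · 19.
Divisors of 418: 1, 2, 11, 19, 22, 38, 209, 418.
Compute 192^d (mod 419) for the divisors d until we hit 1:
192^1 ≡ 192 (mod 419)
192^2 ≡ 411 (mod 419)
192^11 ≡ 248 (mod 419)
192^19 ≡ 152 (mod 419)
192^22 ≡ 330 (mod 419)
192^38 ≡ 59 (mod 419)
192^209 ≡ 1 (mod 419) ✓
So ord_419(192) = 209, hence |⟨192⟩| = 209.
Index = |(Z/419Z)^×| / |⟨192⟩| = 418 / 209 = 2.

2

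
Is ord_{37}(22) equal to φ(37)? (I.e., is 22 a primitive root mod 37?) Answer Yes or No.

φ(37) = 37 − 1 = 36 = 2^2 · 3^2.
Test 22^(36/q) mod 37 for each prime factor q of 36:
22^18 ≡ 36 (mod 37)  [q = 2: ≢ 1 ✓]
22^12 ≡ 26 (mod 37)  [q = 3: ≢ 1 ✓]
All checks pass, so 22 has order 36 and is a primitive root modulo 37.

Yes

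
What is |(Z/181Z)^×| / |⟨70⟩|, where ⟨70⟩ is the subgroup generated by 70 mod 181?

4

Since 70 ∈ (Z/181Z)^×, its order divides φ(181) = 181 − 1 = 180 = 2^2 · 3^2 · 5.
Divisors of 180: 1, 2, 3, 4, 5, 6, 9, 10, 12, 15, 18, 20, 30, 36, 45, 60, 90, 180.
Compute 70^d (mod 181) for the divisors d until we hit 1:
70^1 ≡ 70 (mod 181)
70^2 ≡ 13 (mod 181)
70^3 ≡ 5 (mod 181)
70^4 ≡ 169 (mod 181)
70^5 ≡ 65 (mod 181)
70^6 ≡ 25 (mod 181)
70^9 ≡ 125 (mod 181)
70^10 ≡ 62 (mod 181)
70^12 ≡ 82 (mod 181)
70^15 ≡ 48 (mod 181)
70^18 ≡ 59 (mod 181)
70^20 ≡ 43 (mod 181)
70^30 ≡ 132 (mod 181)
70^36 ≡ 42 (mod 181)
70^45 ≡ 1 (mod 181) ✓
Thus |⟨70⟩| = ord(70) = 45.
The index is φ(181) / ord(70) = 180 / 45 = 4.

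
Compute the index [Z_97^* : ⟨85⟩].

6

The order of 85 must divide φ(97) = 97 − 1 = 96 = 2^5 · 3.
Divisors of 96: 1, 2, 3, 4, 6, 8, 12, 16, 24, 32, 48, 96.
Check 85^d mod 97 for each divisor in increasing order:
85^1 ≡ 85 (mod 97)
85^2 ≡ 47 (mod 97)
85^3 ≡ 18 (mod 97)
85^4 ≡ 75 (mod 97)
85^6 ≡ 33 (mod 97)
85^8 ≡ 96 (mod 97)
85^12 ≡ 22 (mod 97)
85^16 ≡ 1 (mod 97) ✓
The order of 85 is 16, so the subgroup it generates has 16 elements.
The index is φ(97) / ord(85) = 96 / 16 = 6.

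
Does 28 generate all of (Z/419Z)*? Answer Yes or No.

No

φ(419) = 419 − 1 = 418 = 2 · 11 · 19.
An element g generates (Z/419Z)^× iff g^(418/q) ≢ 1 (mod 419) for each prime q ∈ {2, 11, 19}.
28^209 ≡ 1 (mod 419)  [q = 2: ≡ 1 ✗]
28^38 ≡ 102 (mod 419)  [q = 11: ≢ 1 ✓]
28^22 ≡ 306 (mod 419)  [q = 19: ≢ 1 ✓]
Since 28^209 ≡ 1, the order of 28 divides 209 < 418, so 28 is not a primitive root.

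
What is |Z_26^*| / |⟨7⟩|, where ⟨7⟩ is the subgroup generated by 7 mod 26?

1

ord(7) | φ(26) = φ(2)·φ(13) = 1·12 = 12 = 2^2 · 3.
Divisors of 12: 1, 2, 3, 4, 6, 12.
Compute 7^d (mod 26) for the divisors d until we hit 1:
7^1 ≡ 7 (mod 26)
7^2 ≡ 23 (mod 26)
7^3 ≡ 5 (mod 26)
7^4 ≡ 9 (mod 26)
7^6 ≡ 25 (mod 26)
7^12 ≡ 1 (mod 26) ✓
So ord_26(7) = 12, hence |⟨7⟩| = 12.
The index is φ(26) / ord(7) = 12 / 12 = 1.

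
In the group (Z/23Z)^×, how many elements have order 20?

0

φ(23) = 23 − 1 = 22 = 2 · 11.
Since (Z/23Z)^× is cyclic of order 22, the number of elements of order d is φ(d) when d | 22 and 0 otherwise.
Since 20 ∤ 22, the count is 0.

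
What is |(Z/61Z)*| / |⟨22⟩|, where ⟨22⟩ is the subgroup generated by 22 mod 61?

4

The order of 22 must divide φ(61) = 61 − 1 = 60 = 2^2 · 3 · 5.
Divisors of 60: 1, 2, 3, 4, 5, 6, 10, 12, 15, 20, 30, 60.
Evaluate successive powers at the divisors of 60:
22^1 ≡ 22 (mod 61)
22^2 ≡ 57 (mod 61)
22^3 ≡ 34 (mod 61)
22^4 ≡ 16 (mod 61)
22^5 ≡ 47 (mod 61)
22^6 ≡ 58 (mod 61)
22^10 ≡ 13 (mod 61)
22^12 ≡ 9 (mod 61)
22^15 ≡ 1 (mod 61) ✓
So ord_61(22) = 15, hence |⟨22⟩| = 15.
Index = |(Z/61Z)^×| / |⟨22⟩| = 60 / 15 = 4.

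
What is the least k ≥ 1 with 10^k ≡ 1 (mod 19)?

By Lagrange's theorem, ord_19(10) divides φ(19) = 19 − 1 = 18 = 2 · 3^2.
Divisors of 18: 1, 2, 3, 6, 9, 18.
Check 10^d mod 19 for each divisor in increasing order:
10^1 ≡ 10 (mod 19)
10^2 ≡ 5 (mod 19)
10^3 ≡ 12 (mod 19)
10^6 ≡ 11 (mod 19)
10^9 ≡ 18 (mod 19)
10^18 ≡ 1 (mod 19) ✓
Hence ord(10) = 18.

18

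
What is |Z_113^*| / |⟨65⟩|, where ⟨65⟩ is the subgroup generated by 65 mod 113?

7

ord(65) | φ(113) = 113 − 1 = 112 = 2^4 · 7.
Divisors of 112: 1, 2, 4, 7, 8, 14, 16, 28, 56, 112.
Test each divisor d:
65^1 ≡ 65 (mod 113)
65^2 ≡ 44 (mod 113)
65^4 ≡ 15 (mod 113)
65^7 ≡ 73 (mod 113)
65^8 ≡ 112 (mod 113)
65^14 ≡ 18 (mod 113)
65^16 ≡ 1 (mod 113) ✓
Thus |⟨65⟩| = ord(65) = 16.
The index is φ(113) / ord(65) = 112 / 16 = 7.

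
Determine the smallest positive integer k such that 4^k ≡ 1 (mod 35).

6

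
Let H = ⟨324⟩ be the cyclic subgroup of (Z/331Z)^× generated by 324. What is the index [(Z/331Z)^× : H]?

6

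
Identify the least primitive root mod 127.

3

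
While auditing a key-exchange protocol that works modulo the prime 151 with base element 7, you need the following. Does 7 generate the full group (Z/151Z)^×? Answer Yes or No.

Yes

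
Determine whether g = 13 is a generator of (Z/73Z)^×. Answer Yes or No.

Yes

φ(73) = 73 − 1 = 72 = 2^3 · 3^2.
It suffices to check that the order of 13 is not a proper divisor of 72: compute 13^(72/q) for q ∈ {2, 3}.
13^36 ≡ 72 (mod 73)  [q = 2: ≢ 1 ✓]
13^24 ≡ 64 (mod 73)  [q = 3: ≢ 1 ✓]
Every test exponent gives a nontrivial residue, hence 13 generates the full group.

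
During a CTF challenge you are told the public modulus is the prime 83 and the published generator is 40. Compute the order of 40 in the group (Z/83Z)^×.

41

ord(40) | φ(83) = 83 − 1 = 82 = 2 · 41.
Divisors of 82: 1, 2, 41, 82.
Test each divisor d:
40^1 ≡ 40 (mod 83)
40^2 ≡ 23 (mod 83)
40^41 ≡ 1 (mod 83) ✓
The smallest such exponent is 41, so the order of 40 is 41.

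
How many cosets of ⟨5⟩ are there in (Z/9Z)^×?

1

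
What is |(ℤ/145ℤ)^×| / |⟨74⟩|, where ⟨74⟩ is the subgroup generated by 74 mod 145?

8

By Lagrange's theorem, ord_145(74) divides φ(145) = φ(5·29) = (5−1)·(29−1) = 4·28 = 112 = 2^4 · 7.
Divisors of 112: 1, 2, 4, 7, 8, 14, 16, 28, 56, 112.
Compute 74^d (mod 145) for the divisors d until we hit 1:
74^1 ≡ 74
74^2 ≡ 111
74^4 ≡ 141
74^7 ≡ 59
74^8 ≡ 16
74^14 ≡ 1
The order of 74 is 14, so the subgroup it generates has 14 elements.
Index = |(Z/145Z)^×| / |⟨74⟩| = 112 / 14 = 8.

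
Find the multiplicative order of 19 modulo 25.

By Lagrange's theorem, ord_25(19) divides φ(25) = φ(5^2) = 5·(5−1) = 20 = 2^2 · 5.
Divisors of 20: 1, 2, 4, 5, 10, 20.
Test each divisor d:
19^1 ≡ 19
19^2 ≡ 11
19^4 ≡ 21
19^5 ≡ 24
19^10 ≡ 1
The smallest such exponent is 10, so the order of 19 is 10.

10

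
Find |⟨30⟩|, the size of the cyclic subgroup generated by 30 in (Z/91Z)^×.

Since 30 ∈ (Z/91Z)^×, its order divides φ(91) = φ(7·13) = (7−1)·(13−1) = 6·12 = 72 = 2^3 · 3^2.
Divisors of 72: 1, 2, 3, 4, 6, 8, 9, 12, 18, 24, 36, 72.
Compute 30^d (mod 91) for the divisors d until we hit 1:
30^1 ≡ 30 (mod 91)
30^2 ≡ 81 (mod 91)
30^3 ≡ 64 (mod 91)
30^4 ≡ 9 (mod 91)
30^6 ≡ 1 (mod 91) ✓
The smallest such exponent is 6, so the order of 30 is 6.

6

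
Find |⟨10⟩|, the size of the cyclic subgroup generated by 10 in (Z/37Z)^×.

Since 10 ∈ (Z/37Z)^×, its order divides φ(37) = 37 − 1 = 36 = 2^2 · 3^2.
Divisors of 36: 1, 2, 3, 4, 6, 9, 12, 18, 36.
Test each divisor d:
10^1 ≡ 10 (mod 37)
10^2 ≡ 26 (mod 37)
10^3 ≡ 1 (mod 37) ✓
So ord_37(10) = 3.

3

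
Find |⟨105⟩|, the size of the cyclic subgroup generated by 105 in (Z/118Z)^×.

29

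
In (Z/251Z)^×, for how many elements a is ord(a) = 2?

1

φ(251) = 251 − 1 = 250 = 2 · 5^3.
(Z/251Z)^× is cyclic (|G| = 250); a cyclic group of order m has exactly φ(d) elements of each order d | m, and none otherwise.
2 | 250, and φ(2) = 2 − 1 = 1.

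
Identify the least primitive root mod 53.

φ(53) = 53 − 1 = 52 = 2^2 · 13.
g is a primitive root iff g^(52/q) ≢ 1 (mod 53) for each prime q ∈ {2, 13}.
g = 2: 2^26 ≡ 52; 2^4 ≡ 16 — none is 1, so 2 is a primitive root.
So 2 is the smallest generator of (Z/53Z)^×.

2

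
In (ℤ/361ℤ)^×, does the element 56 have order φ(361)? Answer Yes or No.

No

φ(361) = φ(19^2) = 19·(19−1) = 342 = 2 · 3^2 · 19.
An element g generates (Z/361Z)^× iff g^(342/q) ≢ 1 (mod 361) for each prime q ∈ {2, 3, 19}.
56^171 ≡ 360 (mod 361)  [q = 2: ≢ 1 ✓]
56^114 ≡ 1 (mod 361)  [q = 3: ≡ 1 ✗]
56^18 ≡ 58 (mod 361)  [q = 19: ≢ 1 ✓]
56^114 ≡ 1 shows ord(56) | 114, strictly less than φ(361); not a primitive root.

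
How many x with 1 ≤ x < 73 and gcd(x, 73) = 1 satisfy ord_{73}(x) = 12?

4

φ(73) = 73 − 1 = 72 = 2^3 · 3^2.
(Z/73Z)^× is cyclic (|G| = 72); a cyclic group of order m has exactly φ(d) elements of each order d | m, and none otherwise.
12 = 2^2 · 3 divides 72, and φ(12) = 4.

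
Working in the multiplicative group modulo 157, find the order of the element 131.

The order of 131 must divide φ(157) = 157 − 1 = 156 = 2^2 · 3 · 13.
Divisors of 156: 1, 2, 3, 4, 6, 12, 13, 26, 39, 52, 78, 156.
Test each divisor d:
131^1 ≡ 131
131^2 ≡ 48
131^3 ≡ 8
131^4 ≡ 106
131^6 ≡ 64
131^12 ≡ 14
131^13 ≡ 107
131^26 ≡ 145
131^39 ≡ 129
131^52 ≡ 144
131^78 ≡ 156
131^156 ≡ 1
Hence ord(131) = 156.

156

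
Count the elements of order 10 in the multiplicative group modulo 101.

4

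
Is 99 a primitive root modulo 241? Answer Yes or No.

φ(241) = 241 − 1 = 240 = 2^4 · 3 · 5.
99 is a primitive root mod 241 iff 99^(φ(241)/q) ≢ 1 for every prime q | φ(241), i.e. q ∈ {2, 3, 5}.
99^120 ≡ 240 (mod 241)  [q = 2: ≢ 1 ✓]
99^80 ≡ 225 (mod 241)  [q = 3: ≢ 1 ✓]
99^48 ≡ 98 (mod 241)  [q = 5: ≢ 1 ✓]
None equal 1, so ord_241(99) = 240: 99 is a primitive root.

Yes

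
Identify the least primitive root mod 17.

φ(17) = 17 − 1 = 16 = 2^4.
g is a primitive root iff g^(16/q) ≢ 1 (mod 17) for each prime q ∈ {2}.
g = 2: 2^8 ≡ 1 — hits 1, so not a primitive root.
g = 3: 3^8 ≡ 16 — none is 1, so 3 is a primitive root.
So 3 is the smallest generator of (Z/17Z)^×.

3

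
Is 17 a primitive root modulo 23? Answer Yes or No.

Yes

φ(23) = 23 − 1 = 22 = 2 · 11.
Test 17^(22/q) mod 23 for each prime factor q of 22:
17^11 ≡ 22 (mod 23)  [q = 2: ≢ 1 ✓]
17^2 ≡ 13 (mod 23)  [q = 11: ≢ 1 ✓]
None equal 1, so ord_23(17) = 22: 17 is a primitive root.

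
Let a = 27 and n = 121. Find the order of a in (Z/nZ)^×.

5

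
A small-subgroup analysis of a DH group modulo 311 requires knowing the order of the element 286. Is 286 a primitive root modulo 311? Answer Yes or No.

Yes

φ(311) = 311 − 1 = 310 = 2 · 5 · 31.
Test 286^(310/q) mod 311 for each prime factor q of 310:
286^155 ≡ 310 (mod 311)  [q = 2: ≢ 1 ✓]
286^62 ≡ 52 (mod 311)  [q = 5: ≢ 1 ✓]
286^10 ≡ 243 (mod 311)  [q = 31: ≢ 1 ✓]
None equal 1, so ord_311(286) = 310: 286 is a primitive root.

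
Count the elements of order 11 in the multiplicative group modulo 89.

10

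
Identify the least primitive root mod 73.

5

φ(73) = 73 − 1 = 72 = 2^3 · 3^2.
Test candidates g = 2, 3, … against the prime factors q ∈ {2, 3} of φ(73): g is a generator iff g^(72/q) ≢ 1 for every such q.
g = 2: 2^36 ≡ 1 — hits 1, so not a primitive root.
g = 3: 3^36 ≡ 1 — hits 1, so not a primitive root.
g = 4: 4^36 ≡ 1 — hits 1, so not a primitive root.
g = 5: 5^36 ≡ 72; 5^24 ≡ 8 — none is 1, so 5 is a primitive root.
Hence the least primitive root of 73 is 5.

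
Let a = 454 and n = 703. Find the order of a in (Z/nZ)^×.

9

The order of 454 must divide φ(703) = φ(19·37) = (19−1)·(37−1) = 18·36 = 648 = 2^3 · 3^4.
Divisors of 648: 1, 2, 3, 4, 6, 8, 9, 12, 18, 24, 27, 36, 54, 72, 81, 108, 162, 216, 324, 648.
Compute 454^d (mod 703) for the divisors d until we hit 1:
454^1 ≡ 454 (mod 703)
454^2 ≡ 137 (mod 703)
454^3 ≡ 334 (mod 703)
454^4 ≡ 491 (mod 703)
454^6 ≡ 482 (mod 703)
454^8 ≡ 655 (mod 703)
454^9 ≡ 1 (mod 703) ✓
Hence ord(454) = 9.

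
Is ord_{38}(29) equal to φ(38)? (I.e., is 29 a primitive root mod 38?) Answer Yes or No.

Yes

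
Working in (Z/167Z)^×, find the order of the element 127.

Since 127 ∈ (Z/167Z)^×, its order divides φ(167) = 167 − 1 = 166 = 2 · 83.
Divisors of 166: 1, 2, 83, 166.
Evaluate successive powers at the divisors of 166:
127^1 ≡ 127 (mod 167)
127^2 ≡ 97 (mod 167)
127^83 ≡ 1 (mod 167) ✓
So ord_167(127) = 83.

83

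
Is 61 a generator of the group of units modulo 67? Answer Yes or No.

φ(67) = 67 − 1 = 66 = 2 · 3 · 11.
It suffices to check that the order of 61 is not a proper divisor of 66: compute 61^(66/q) for q ∈ {2, 3, 11}.
61^33 ≡ 66 (mod 67)  [q = 2: ≢ 1 ✓]
61^22 ≡ 37 (mod 67)  [q = 3: ≢ 1 ✓]
61^6 ≡ 24 (mod 67)  [q = 11: ≢ 1 ✓]
All checks pass, so 61 has order 66 and is a primitive root modulo 67.

Yes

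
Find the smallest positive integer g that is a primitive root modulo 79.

3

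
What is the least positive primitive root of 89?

φ(89) = 89 − 1 = 88 = 2^3 · 11.
g is a primitive root iff g^(88/q) ≢ 1 (mod 89) for each prime q ∈ {2, 11}.
g = 2: 2^44 ≡ 1 — hits 1, so not a primitive root.
g = 3: 3^44 ≡ 88; 3^8 ≡ 64 — none is 1, so 3 is a primitive root.
Hence the least primitive root of 89 is 3.

3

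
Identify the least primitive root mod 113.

φ(113) = 113 − 1 = 112 = 2^4 · 7.
g is a primitive root iff g^(112/q) ≢ 1 (mod 113) for each prime q ∈ {2, 7}.
g = 2: 2^56 ≡ 1 — hits 1, so not a primitive root.
g = 3: 3^56 ≡ 112; 3^16 ≡ 49 — none is 1, so 3 is a primitive root.
Hence the least primitive root of 113 is 3.

3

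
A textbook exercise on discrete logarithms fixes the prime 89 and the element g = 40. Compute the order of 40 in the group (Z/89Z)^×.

44

ord(40) | φ(89) = 89 − 1 = 88 = 2^3 · 11.
Divisors of 88: 1, 2, 4, 8, 11, 22, 44, 88.
Evaluate successive powers at the divisors of 88:
40^1 ≡ 40
40^2 ≡ 87
40^4 ≡ 4
40^8 ≡ 16
40^11 ≡ 55
40^22 ≡ 88
40^44 ≡ 1
Hence ord(40) = 44.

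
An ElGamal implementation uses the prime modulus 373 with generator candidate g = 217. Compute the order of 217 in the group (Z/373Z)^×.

31

The order of 217 must divide φ(373) = 373 − 1 = 372 = 2^2 · 3 · 31.
Divisors of 372: 1, 2, 3, 4, 6, 12, 31, 62, 93, 124, 186, 372.
Test each divisor d:
217^1 ≡ 217
217^2 ≡ 91
217^3 ≡ 351
217^4 ≡ 75
217^6 ≡ 111
217^12 ≡ 12
217^31 ≡ 1
Therefore the multiplicative order of 217 modulo 373 is 31.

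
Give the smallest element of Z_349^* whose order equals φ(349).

φ(349) = 349 − 1 = 348 = 2^2 · 3 · 29.
Test candidates g = 2, 3, … against the prime factors q ∈ {2, 3, 29} of φ(349): g is a generator iff g^(348/q) ≢ 1 for every such q.
g = 2: 2^174 ≡ 348; 2^116 ≡ 226; 2^12 ≡ 257 — none is 1, so 2 is a primitive root.
Hence the least primitive root of 349 is 2.

2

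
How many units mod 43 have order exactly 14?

φ(43) = 43 − 1 = 42 = 2 · 3 · 7.
(Z/43Z)^× is cyclic (|G| = 42); a cyclic group of order m has exactly φ(d) elements of each order d | m, and none otherwise.
14 = 2 · 7 divides 42, and φ(14) = 6.

6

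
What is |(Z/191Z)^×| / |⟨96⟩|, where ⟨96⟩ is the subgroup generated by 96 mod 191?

2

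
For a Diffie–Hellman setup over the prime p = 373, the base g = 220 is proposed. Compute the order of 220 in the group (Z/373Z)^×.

93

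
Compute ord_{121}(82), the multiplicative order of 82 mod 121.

55

Since 82 ∈ (Z/121Z)^×, its order divides φ(121) = φ(11^2) = 11·(11−1) = 110 = 2 · 5 · 11.
Divisors of 110: 1, 2, 5, 10, 11, 22, 55, 110.
Evaluate successive powers at the divisors of 110:
82^1 ≡ 82 (mod 121)
82^2 ≡ 69 (mod 121)
82^5 ≡ 56 (mod 121)
82^10 ≡ 111 (mod 121)
82^11 ≡ 27 (mod 121)
82^22 ≡ 3 (mod 121)
82^55 ≡ 1 (mod 121) ✓
Therefore the multiplicative order of 82 modulo 121 is 55.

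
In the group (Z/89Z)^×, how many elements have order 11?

10

φ(89) = 89 − 1 = 88 = 2^3 · 11.
(Z/89Z)^× is cyclic (|G| = 88); a cyclic group of order m has exactly φ(d) elements of each order d | m, and none otherwise.
11 | 88, and φ(11) = 11 − 1 = 10.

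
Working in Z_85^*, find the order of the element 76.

8

By Lagrange's theorem, ord_85(76) divides φ(85) = φ(5·17) = (5−1)·(17−1) = 4·16 = 64 = 2^6.
Divisors of 64: 1, 2, 4, 8, 16, 32, 64.
Compute 76^d (mod 85) for the divisors d until we hit 1:
76^1 ≡ 76 (mod 85)
76^2 ≡ 81 (mod 85)
76^4 ≡ 16 (mod 85)
76^8 ≡ 1 (mod 85) ✓
Therefore the multiplicative order of 76 modulo 85 is 8.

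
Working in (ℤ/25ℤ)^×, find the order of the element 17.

20

ord(17) | φ(25) = φ(5^2) = 5·(5−1) = 20 = 2^2 · 5.
Divisors of 20: 1, 2, 4, 5, 10, 20.
Check 17^d mod 25 for each divisor in increasing order:
17^1 ≡ 17 (mod 25)
17^2 ≡ 14 (mod 25)
17^4 ≡ 21 (mod 25)
17^5 ≡ 7 (mod 25)
17^10 ≡ 24 (mod 25)
17^20 ≡ 1 (mod 25) ✓
Therefore the multiplicative order of 17 modulo 25 is 20.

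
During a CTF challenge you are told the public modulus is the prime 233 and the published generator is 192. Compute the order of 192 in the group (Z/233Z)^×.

232

The order of 192 must divide φ(233) = 233 − 1 = 232 = 2^3 · 29.
Divisors of 232: 1, 2, 4, 8, 29, 58, 116, 232.
Compute 192^d (mod 233) for the divisors d until we hit 1:
192^1 ≡ 192 (mod 233)
192^2 ≡ 50 (mod 233)
192^4 ≡ 170 (mod 233)
192^8 ≡ 8 (mod 233)
192^29 ≡ 221 (mod 233)
192^58 ≡ 144 (mod 233)
192^116 ≡ 232 (mod 233)
192^232 ≡ 1 (mod 233) ✓
So ord_233(192) = 232.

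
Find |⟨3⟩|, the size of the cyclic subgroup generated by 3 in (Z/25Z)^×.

20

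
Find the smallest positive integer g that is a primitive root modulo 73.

5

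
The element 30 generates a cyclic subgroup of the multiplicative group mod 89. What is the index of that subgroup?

The order of 30 must divide φ(89) = 89 − 1 = 88 = 2^3 · 11.
Divisors of 88: 1, 2, 4, 8, 11, 22, 44, 88.
Compute 30^d (mod 89) for the divisors d until we hit 1:
30^1 ≡ 30 (mod 89)
30^2 ≡ 10 (mod 89)
30^4 ≡ 11 (mod 89)
30^8 ≡ 32 (mod 89)
30^11 ≡ 77 (mod 89)
30^22 ≡ 55 (mod 89)
30^44 ≡ 88 (mod 89)
30^88 ≡ 1 (mod 89) ✓
The order of 30 is 88, so the subgroup it generates has 88 elements.
Index = |(Z/89Z)^×| / |⟨30⟩| = 88 / 88 = 1.

1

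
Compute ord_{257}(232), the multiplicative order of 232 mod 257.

The order of 232 must divide φ(257) = 257 − 1 = 256 = 2^8.
Divisors of 256: 1, 2, 4, 8, 16, 32, 64, 128, 256.
Compute 232^d (mod 257) for the divisors d until we hit 1:
232^1 ≡ 232 (mod 257)
232^2 ≡ 111 (mod 257)
232^4 ≡ 242 (mod 257)
232^8 ≡ 225 (mod 257)
232^16 ≡ 253 (mod 257)
232^32 ≡ 16 (mod 257)
232^64 ≡ 256 (mod 257)
232^128 ≡ 1 (mod 257) ✓
Hence ord(232) = 128.

128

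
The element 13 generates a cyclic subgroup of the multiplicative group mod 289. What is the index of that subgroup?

By Lagrange's theorem, ord_289(13) divides φ(289) = φ(17^2) = 17·(17−1) = 272 = 2^4 · 17.
Divisors of 272: 1, 2, 4, 8, 16, 17, 34, 68, 136, 272.
Test each divisor d:
13^1 ≡ 13 (mod 289)
13^2 ≡ 169 (mod 289)
13^4 ≡ 239 (mod 289)
13^8 ≡ 188 (mod 289)
13^16 ≡ 86 (mod 289)
13^17 ≡ 251 (mod 289)
13^34 ≡ 288 (mod 289)
13^68 ≡ 1 (mod 289) ✓
So ord_289(13) = 68, hence |⟨13⟩| = 68.
[(Z/289Z)^× : ⟨13⟩] = 272/68 = 4.

4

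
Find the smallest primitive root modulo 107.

φ(107) = 107 − 1 = 106 = 2 · 53.
Test candidates g = 2, 3, … against the prime factors q ∈ {2, 53} of φ(107): g is a generator iff g^(106/q) ≢ 1 for every such q.
g = 2: 2^53 ≡ 106; 2^2 ≡ 4 — none is 1, so 2 is a primitive root.
So 2 is the smallest generator of (Z/107Z)^×.

2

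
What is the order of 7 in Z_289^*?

272

Since 7 ∈ (Z/289Z)^×, its order divides φ(289) = φ(17^2) = 17·(17−1) = 272 = 2^4 · 17.
Divisors of 272: 1, 2, 4, 8, 16, 17, 34, 68, 136, 272.
Test each divisor d:
7^1 ≡ 7 (mod 289)
7^2 ≡ 49 (mod 289)
7^4 ≡ 89 (mod 289)
7^8 ≡ 118 (mod 289)
7^16 ≡ 52 (mod 289)
7^17 ≡ 75 (mod 289)
7^34 ≡ 134 (mod 289)
7^68 ≡ 38 (mod 289)
7^136 ≡ 288 (mod 289)
7^272 ≡ 1 (mod 289) ✓
Hence ord(7) = 272.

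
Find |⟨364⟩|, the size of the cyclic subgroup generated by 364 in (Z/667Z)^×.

154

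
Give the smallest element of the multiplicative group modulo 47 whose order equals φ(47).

φ(47) = 47 − 1 = 46 = 2 · 23.
Test candidates g = 2, 3, … against the prime factors q ∈ {2, 23} of φ(47): g is a generator iff g^(46/q) ≢ 1 for every such q.
g = 2: 2^23 ≡ 1 — hits 1, so not a primitive root.
g = 3: 3^23 ≡ 1 — hits 1, so not a primitive root.
g = 4: 4^23 ≡ 1 — hits 1, so not a primitive root.
g = 5: 5^23 ≡ 46; 5^2 ≡ 25 — none is 1, so 5 is a primitive root.
The smallest primitive root modulo 47 is 5.

5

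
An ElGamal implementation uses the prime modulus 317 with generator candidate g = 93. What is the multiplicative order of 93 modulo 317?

The order of 93 must divide φ(317) = 317 − 1 = 316 = 2^2 · 79.
Divisors of 316: 1, 2, 4, 79, 158, 316.
Evaluate successive powers at the divisors of 316:
93^1 ≡ 93 (mod 317)
93^2 ≡ 90 (mod 317)
93^4 ≡ 175 (mod 317)
93^79 ≡ 203 (mod 317)
93^158 ≡ 316 (mod 317)
93^316 ≡ 1 (mod 317) ✓
Hence ord(93) = 316.

316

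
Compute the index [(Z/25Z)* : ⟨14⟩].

The order of 14 must divide φ(25) = φ(5^2) = 5·(5−1) = 20 = 2^2 · 5.
Divisors of 20: 1, 2, 4, 5, 10, 20.
Compute 14^d (mod 25) for the divisors d until we hit 1:
14^1 ≡ 14 (mod 25)
14^2 ≡ 21 (mod 25)
14^4 ≡ 16 (mod 25)
14^5 ≡ 24 (mod 25)
14^10 ≡ 1 (mod 25) ✓
Thus |⟨14⟩| = ord(14) = 10.
The index is φ(25) / ord(14) = 20 / 10 = 2.

2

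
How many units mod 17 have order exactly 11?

0

φ(17) = 17 − 1 = 16 = 2^4.
Since (Z/17Z)^× is cyclic of order 16, the number of elements of order d is φ(d) when d | 16 and 0 otherwise.
Here 16 is not a multiple of 11, so there are no elements of order 11.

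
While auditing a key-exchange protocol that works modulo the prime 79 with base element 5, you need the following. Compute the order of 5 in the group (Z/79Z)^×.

39

Since 5 ∈ (Z/79Z)^×, its order divides φ(79) = 79 − 1 = 78 = 2 · 3 · 13.
Divisors of 78: 1, 2, 3, 6, 13, 26, 39, 78.
Evaluate successive powers at the divisors of 78:
5^1 ≡ 5 (mod 79)
5^2 ≡ 25 (mod 79)
5^3 ≡ 46 (mod 79)
5^6 ≡ 62 (mod 79)
5^13 ≡ 23 (mod 79)
5^26 ≡ 55 (mod 79)
5^39 ≡ 1 (mod 79) ✓
The smallest such exponent is 39, so the order of 5 is 39.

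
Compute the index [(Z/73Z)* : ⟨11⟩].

1

By Lagrange's theorem, ord_73(11) divides φ(73) = 73 − 1 = 72 = 2^3 · 3^2.
Divisors of 72: 1, 2, 3, 4, 6, 8, 9, 12, 18, 24, 36, 72.
Test each divisor d:
11^1 ≡ 11 (mod 73)
11^2 ≡ 48 (mod 73)
11^3 ≡ 17 (mod 73)
11^4 ≡ 41 (mod 73)
11^6 ≡ 70 (mod 73)
11^8 ≡ 2 (mod 73)
11^9 ≡ 22 (mod 73)
11^12 ≡ 9 (mod 73)
11^18 ≡ 46 (mod 73)
11^24 ≡ 8 (mod 73)
11^36 ≡ 72 (mod 73)
11^72 ≡ 1 (mod 73) ✓
Thus |⟨11⟩| = ord(11) = 72.
Index = |(Z/73Z)^×| / |⟨11⟩| = 72 / 72 = 1.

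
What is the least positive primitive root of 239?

7

φ(239) = 239 − 1 = 238 = 2 · 7 · 17.
Test candidates g = 2, 3, … against the prime factors q ∈ {2, 7, 17} of φ(239): g is a generator iff g^(238/q) ≢ 1 for every such q.
g = 2: 2^119 ≡ 1 — hits 1, so not a primitive root.
g = 3: 3^119 ≡ 1 — hits 1, so not a primitive root.
g = 4: 4^119 ≡ 1 — hits 1, so not a primitive root.
g = 5: 5^119 ≡ 1 — hits 1, so not a primitive root.
g = 6: 6^119 ≡ 1 — hits 1, so not a primitive root.
g = 7: 7^119 ≡ 238; 7^34 ≡ 24; 7^14 ≡ 211 — none is 1, so 7 is a primitive root.
The smallest primitive root modulo 239 is 7.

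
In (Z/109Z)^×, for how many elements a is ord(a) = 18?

6

φ(109) = 109 − 1 = 108 = 2^2 · 3^3.
(Z/109Z)^× is cyclic (|G| = 108); a cyclic group of order m has exactly φ(d) elements of each order d | m, and none otherwise.
18 = 2 · 3^2 divides 108, and φ(18) = 6.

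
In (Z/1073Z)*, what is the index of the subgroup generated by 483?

The order of 483 must divide φ(1073) = φ(29·37) = (29−1)·(37−1) = 28·36 = 1008 = 2^4 · 3^2 · 7.
Divisors of 1008: 1, 2, 3, 4, 6, 7, 8, 9, 12, 14, 16, 18, 21, 24, 28, 36, 42, 48, 56, 63, 72, 84, 112, 126, 144, 168, 252, 336, 504, 1008.
Evaluate successive powers at the divisors of 1008:
483^1 ≡ 483 (mod 1073)
483^2 ≡ 448 (mod 1073)
483^3 ≡ 711 (mod 1073)
483^4 ≡ 53 (mod 1073)
483^6 ≡ 138 (mod 1073)
483^7 ≡ 128 (mod 1073)
483^8 ≡ 663 (mod 1073)
483^9 ≡ 475 (mod 1073)
483^12 ≡ 803 (mod 1073)
483^14 ≡ 289 (mod 1073)
483^16 ≡ 712 (mod 1073)
483^18 ≡ 295 (mod 1073)
483^21 ≡ 510 (mod 1073)
483^24 ≡ 1009 (mod 1073)
483^28 ≡ 900 (mod 1073)
483^36 ≡ 112 (mod 1073)
483^42 ≡ 434 (mod 1073)
483^48 ≡ 877 (mod 1073)
483^56 ≡ 958 (mod 1073)
483^63 ≡ 302 (mod 1073)
483^72 ≡ 741 (mod 1073)
483^84 ≡ 581 (mod 1073)
483^112 ≡ 349 (mod 1073)
483^126 ≡ 1072 (mod 1073)
483^144 ≡ 778 (mod 1073)
483^168 ≡ 639 (mod 1073)
483^252 ≡ 1 (mod 1073) ✓
So ord_1073(483) = 252, hence |⟨483⟩| = 252.
[(Z/1073Z)^× : ⟨483⟩] = 1008/252 = 4.

4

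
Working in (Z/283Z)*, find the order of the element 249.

282

Since 249 ∈ (Z/283Z)^×, its order divides φ(283) = 283 − 1 = 282 = 2 · 3 · 47.
Divisors of 282: 1, 2, 3, 6, 47, 94, 141, 282.
Compute 249^d (mod 283) for the divisors d until we hit 1:
249^1 ≡ 249 (mod 283)
249^2 ≡ 24 (mod 283)
249^3 ≡ 33 (mod 283)
249^6 ≡ 240 (mod 283)
249^47 ≡ 45 (mod 283)
249^94 ≡ 44 (mod 283)
249^141 ≡ 282 (mod 283)
249^282 ≡ 1 (mod 283) ✓
The smallest such exponent is 282, so the order of 249 is 282.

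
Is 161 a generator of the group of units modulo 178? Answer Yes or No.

No

φ(178) = φ(2)·φ(89) = 1·88 = 88 = 2^3 · 11.
161 is a primitive root mod 178 iff 161^(φ(178)/q) ≢ 1 for every prime q | φ(178), i.e. q ∈ {2, 11}.
161^44 ≡ 1 (mod 178)  [q = 2: ≡ 1 ✗]
161^8 ≡ 97 (mod 178)  [q = 11: ≢ 1 ✓]
Since 161^44 ≡ 1, the order of 161 divides 44 < 88, so 161 is not a primitive root.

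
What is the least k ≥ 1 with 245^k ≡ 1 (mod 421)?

42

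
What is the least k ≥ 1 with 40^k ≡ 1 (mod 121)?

Since 40 ∈ (Z/121Z)^×, its order divides φ(121) = φ(11^2) = 11·(11−1) = 110 = 2 · 5 · 11.
Divisors of 110: 1, 2, 5, 10, 11, 22, 55, 110.
Compute 40^d (mod 121) for the divisors d until we hit 1:
40^1 ≡ 40 (mod 121)
40^2 ≡ 27 (mod 121)
40^5 ≡ 120 (mod 121)
40^10 ≡ 1 (mod 121) ✓
Hence ord(40) = 10.

10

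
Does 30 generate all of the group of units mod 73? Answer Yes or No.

No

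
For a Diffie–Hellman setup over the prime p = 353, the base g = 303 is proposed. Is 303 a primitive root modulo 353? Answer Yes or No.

φ(353) = 353 − 1 = 352 = 2^5 · 11.
303 is a primitive root mod 353 iff 303^(φ(353)/q) ≢ 1 for every prime q | φ(353), i.e. q ∈ {2, 11}.
303^176 ≡ 1 (mod 353)  [q = 2: ≡ 1 ✗]
303^32 ≡ 140 (mod 353)  [q = 11: ≢ 1 ✓]
Since 303^176 ≡ 1, the order of 303 divides 176 < 352, so 303 is not a primitive root.

No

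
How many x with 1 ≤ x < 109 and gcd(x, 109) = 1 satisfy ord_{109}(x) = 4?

2

φ(109) = 109 − 1 = 108 = 2^2 · 3^3.
In a cyclic group of order 108, there are φ(d) elements of order d for each divisor d of 108, and zero for non-divisors.
4 = 2^2 divides 108, and φ(4) = 2.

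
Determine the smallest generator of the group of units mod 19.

2

φ(19) = 19 − 1 = 18 = 2 · 3^2.
g is a primitive root iff g^(18/q) ≢ 1 (mod 19) for each prime q ∈ {2, 3}.
g = 2: 2^9 ≡ 18; 2^6 ≡ 7 — none is 1, so 2 is a primitive root.
The smallest primitive root modulo 19 is 2.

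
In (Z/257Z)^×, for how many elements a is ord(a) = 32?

16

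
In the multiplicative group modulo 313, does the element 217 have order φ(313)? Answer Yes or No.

No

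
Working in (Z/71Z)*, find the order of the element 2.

The order of 2 must divide φ(71) = 71 − 1 = 70 = 2 · 5 · 7.
Divisors of 70: 1, 2, 5, 7, 10, 14, 35, 70.
Evaluate successive powers at the divisors of 70:
2^1 ≡ 2 (mod 71)
2^2 ≡ 4 (mod 71)
2^5 ≡ 32 (mod 71)
2^7 ≡ 57 (mod 71)
2^10 ≡ 30 (mod 71)
2^14 ≡ 54 (mod 71)
2^35 ≡ 1 (mod 71) ✓
The smallest such exponent is 35, so the order of 2 is 35.

35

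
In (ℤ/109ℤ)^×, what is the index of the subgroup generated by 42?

1

ord(42) | φ(109) = 109 − 1 = 108 = 2^2 · 3^3.
Divisors of 108: 1, 2, 3, 4, 6, 9, 12, 18, 27, 36, 54, 108.
Check 42^d mod 109 for each divisor in increasing order:
42^1 ≡ 42
42^2 ≡ 20
42^3 ≡ 77
42^4 ≡ 73
42^6 ≡ 43
42^9 ≡ 41
42^12 ≡ 105
42^18 ≡ 46
42^27 ≡ 33
42^36 ≡ 45
42^54 ≡ 108
42^108 ≡ 1
Thus |⟨42⟩| = ord(42) = 108.
Index = |(Z/109Z)^×| / |⟨42⟩| = 108 / 108 = 1.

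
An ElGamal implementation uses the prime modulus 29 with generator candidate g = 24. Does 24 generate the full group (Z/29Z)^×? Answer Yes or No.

No

φ(29) = 29 − 1 = 28 = 2^2 · 7.
An element g generates (Z/29Z)^× iff g^(28/q) ≢ 1 (mod 29) for each prime q ∈ {2, 7}.
24^14 ≡ 1 (mod 29)  [q = 2: ≡ 1 ✗]
24^4 ≡ 16 (mod 29)  [q = 7: ≢ 1 ✓]
Since 24^14 ≡ 1, the order of 24 divides 14 < 28, so 24 is not a primitive root.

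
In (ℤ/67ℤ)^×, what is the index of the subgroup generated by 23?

2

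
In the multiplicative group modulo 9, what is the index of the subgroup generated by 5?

By Lagrange's theorem, ord_9(5) divides φ(9) = φ(3^2) = 3·(3−1) = 6 = 2 · 3.
Divisors of 6: 1, 2, 3, 6.
Check 5^d mod 9 for each divisor in increasing order:
5^1 ≡ 5 (mod 9)
5^2 ≡ 7 (mod 9)
5^3 ≡ 8 (mod 9)
5^6 ≡ 1 (mod 9) ✓
So ord_9(5) = 6, hence |⟨5⟩| = 6.
Index = |(Z/9Z)^×| / |⟨5⟩| = 6 / 6 = 1.

1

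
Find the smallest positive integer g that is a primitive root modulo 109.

6

φ(109) = 109 − 1 = 108 = 2^2 · 3^3.
Test candidates g = 2, 3, … against the prime factors q ∈ {2, 3} of φ(109): g is a generator iff g^(108/q) ≢ 1 for every such q.
g = 2: 2^54 ≡ 108; 2^36 ≡ 1 — hits 1, so not a primitive root.
g = 3: 3^54 ≡ 1 — hits 1, so not a primitive root.
g = 4: 4^54 ≡ 1 — hits 1, so not a primitive root.
g = 5: 5^54 ≡ 1 — hits 1, so not a primitive root.
g = 6: 6^54 ≡ 108; 6^36 ≡ 63 — none is 1, so 6 is a primitive root.
So 6 is the smallest generator of (Z/109Z)^×.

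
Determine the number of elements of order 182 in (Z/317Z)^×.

0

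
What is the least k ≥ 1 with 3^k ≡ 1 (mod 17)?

By Lagrange's theorem, ord_17(3) divides φ(17) = 17 − 1 = 16 = 2^4.
Divisors of 16: 1, 2, 4, 8, 16.
Compute 3^d (mod 17) for the divisors d until we hit 1:
3^1 ≡ 3 (mod 17)
3^2 ≡ 9 (mod 17)
3^4 ≡ 13 (mod 17)
3^8 ≡ 16 (mod 17)
3^16 ≡ 1 (mod 17) ✓
Therefore the multiplicative order of 3 modulo 17 is 16.

16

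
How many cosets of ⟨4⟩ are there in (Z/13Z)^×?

2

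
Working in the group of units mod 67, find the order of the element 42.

22

ord(42) | φ(67) = 67 − 1 = 66 = 2 · 3 · 11.
Divisors of 66: 1, 2, 3, 6, 11, 22, 33, 66.
Check 42^d mod 67 for each divisor in increasing order:
42^1 ≡ 42 (mod 67)
42^2 ≡ 22 (mod 67)
42^3 ≡ 53 (mod 67)
42^6 ≡ 62 (mod 67)
42^11 ≡ 66 (mod 67)
42^22 ≡ 1 (mod 67) ✓
The smallest such exponent is 22, so the order of 42 is 22.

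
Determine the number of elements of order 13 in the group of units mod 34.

0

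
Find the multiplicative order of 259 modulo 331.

The order of 259 must divide φ(331) = 331 − 1 = 330 = 2 · 3 · 5 · 11.
Divisors of 330: 1, 2, 3, 5, 6, 10, 11, 15, 22, 30, 33, 55, 66, 110, 165, 330.
Check 259^d mod 331 for each divisor in increasing order:
259^1 ≡ 259 (mod 331)
259^2 ≡ 219 (mod 331)
259^3 ≡ 120 (mod 331)
259^5 ≡ 131 (mod 331)
259^6 ≡ 167 (mod 331)
259^10 ≡ 280 (mod 331)
259^11 ≡ 31 (mod 331)
259^15 ≡ 270 (mod 331)
259^22 ≡ 299 (mod 331)
259^30 ≡ 80 (mod 331)
259^33 ≡ 1 (mod 331) ✓
Hence ord(259) = 33.

33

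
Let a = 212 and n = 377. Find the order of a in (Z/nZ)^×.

ord(212) | φ(377) = φ(13·29) = (13−1)·(29−1) = 12·28 = 336 = 2^4 · 3 · 7.
Divisors of 336: 1, 2, 3, 4, 6, 7, 8, 12, 14, 16, 21, 24, 28, 42, 48, 56, 84, 112, 168, 336.
Compute 212^d (mod 377) for the divisors d until we hit 1:
212^1 ≡ 212
212^2 ≡ 81
212^3 ≡ 207
212^4 ≡ 152
212^6 ≡ 248
212^7 ≡ 173
212^8 ≡ 107
212^12 ≡ 53
212^14 ≡ 146
212^16 ≡ 139
212^21 ≡ 376
212^24 ≡ 170
212^28 ≡ 204
212^42 ≡ 1
So ord_377(212) = 42.

42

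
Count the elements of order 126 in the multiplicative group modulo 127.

φ(127) = 127 − 1 = 126 = 2 · 3^2 · 7.
Since (Z/127Z)^× is cyclic of order 126, the number of elements of order d is φ(d) when d | 126 and 0 otherwise.
126 = 2 · 3^2 · 7 divides 126, and φ(126) = 36.

36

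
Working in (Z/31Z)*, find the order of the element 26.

ord(26) | φ(31) = 31 − 1 = 30 = 2 · 3 · 5.
Divisors of 30: 1, 2, 3, 5, 6, 10, 15, 30.
Compute 26^d (mod 31) for the divisors d until we hit 1:
26^1 ≡ 26 (mod 31)
26^2 ≡ 25 (mod 31)
26^3 ≡ 30 (mod 31)
26^5 ≡ 6 (mod 31)
26^6 ≡ 1 (mod 31) ✓
So ord_31(26) = 6.

6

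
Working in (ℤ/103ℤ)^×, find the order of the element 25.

51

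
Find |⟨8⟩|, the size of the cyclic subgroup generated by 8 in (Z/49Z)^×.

Since 8 ∈ (Z/49Z)^×, its order divides φ(49) = φ(7^2) = 7·(7−1) = 42 = 2 · 3 · 7.
Divisors of 42: 1, 2, 3, 6, 7, 14, 21, 42.
Compute 8^d (mod 49) for the divisors d until we hit 1:
8^1 ≡ 8 (mod 49)
8^2 ≡ 15 (mod 49)
8^3 ≡ 22 (mod 49)
8^6 ≡ 43 (mod 49)
8^7 ≡ 1 (mod 49) ✓
Hence ord(8) = 7.

7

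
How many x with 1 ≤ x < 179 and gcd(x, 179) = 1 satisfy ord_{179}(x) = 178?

88

φ(179) = 179 − 1 = 178 = 2 · 89.
(Z/179Z)^× is cyclic (|G| = 178); a cyclic group of order m has exactly φ(d) elements of each order d | m, and none otherwise.
178 = 2 · 89 divides 178, and φ(178) = 88.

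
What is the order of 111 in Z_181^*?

90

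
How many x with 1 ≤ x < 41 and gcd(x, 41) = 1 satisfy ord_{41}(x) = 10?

φ(41) = 41 − 1 = 40 = 2^3 · 5.
(Z/41Z)^× is cyclic (|G| = 40); a cyclic group of order m has exactly φ(d) elements of each order d | m, and none otherwise.
10 = 2 · 5 divides 40, and φ(10) = 4.

4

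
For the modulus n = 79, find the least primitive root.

3

φ(79) = 79 − 1 = 78 = 2 · 3 · 13.
Test candidates g = 2, 3, … against the prime factors q ∈ {2, 3, 13} of φ(79): g is a generator iff g^(78/q) ≢ 1 for every such q.
g = 2: 2^39 ≡ 1 — hits 1, so not a primitive root.
g = 3: 3^39 ≡ 78; 3^26 ≡ 23; 3^6 ≡ 18 — none is 1, so 3 is a primitive root.
So 3 is the smallest generator of (Z/79Z)^×.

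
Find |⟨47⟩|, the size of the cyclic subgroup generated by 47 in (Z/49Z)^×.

42

The order of 47 must divide φ(49) = φ(7^2) = 7·(7−1) = 42 = 2 · 3 · 7.
Divisors of 42: 1, 2, 3, 6, 7, 14, 21, 42.
Evaluate successive powers at the divisors of 42:
47^1 ≡ 47
47^2 ≡ 4
47^3 ≡ 41
47^6 ≡ 15
47^7 ≡ 19
47^14 ≡ 18
47^21 ≡ 48
47^42 ≡ 1
The smallest such exponent is 42, so the order of 47 is 42.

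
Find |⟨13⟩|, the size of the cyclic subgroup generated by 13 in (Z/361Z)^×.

Since 13 ∈ (Z/361Z)^×, its order divides φ(361) = φ(19^2) = 19·(19−1) = 342 = 2 · 3^2 · 19.
Divisors of 342: 1, 2, 3, 6, 9, 18, 19, 38, 57, 114, 171, 342.
Compute 13^d (mod 361) for the divisors d until we hit 1:
13^1 ≡ 13 (mod 361)
13^2 ≡ 169 (mod 361)
13^3 ≡ 31 (mod 361)
13^6 ≡ 239 (mod 361)
13^9 ≡ 189 (mod 361)
13^18 ≡ 343 (mod 361)
13^19 ≡ 127 (mod 361)
13^38 ≡ 245 (mod 361)
13^57 ≡ 69 (mod 361)
13^114 ≡ 68 (mod 361)
13^171 ≡ 360 (mod 361)
13^342 ≡ 1 (mod 361) ✓
Hence ord(13) = 342.

342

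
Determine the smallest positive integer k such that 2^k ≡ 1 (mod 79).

ord(2) | φ(79) = 79 − 1 = 78 = 2 · 3 · 13.
Divisors of 78: 1, 2, 3, 6, 13, 26, 39, 78.
Compute 2^d (mod 79) for the divisors d until we hit 1:
2^1 ≡ 2 (mod 79)
2^2 ≡ 4 (mod 79)
2^3 ≡ 8 (mod 79)
2^6 ≡ 64 (mod 79)
2^13 ≡ 55 (mod 79)
2^26 ≡ 23 (mod 79)
2^39 ≡ 1 (mod 79) ✓
Therefore the multiplicative order of 2 modulo 79 is 39.

39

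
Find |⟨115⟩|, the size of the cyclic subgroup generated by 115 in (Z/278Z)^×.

138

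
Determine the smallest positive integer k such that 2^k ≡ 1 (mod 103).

By Lagrange's theorem, ord_103(2) divides φ(103) = 103 − 1 = 102 = 2 · 3 · 17.
Divisors of 102: 1, 2, 3, 6, 17, 34, 51, 102.
Test each divisor d:
2^1 ≡ 2 (mod 103)
2^2 ≡ 4 (mod 103)
2^3 ≡ 8 (mod 103)
2^6 ≡ 64 (mod 103)
2^17 ≡ 56 (mod 103)
2^34 ≡ 46 (mod 103)
2^51 ≡ 1 (mod 103) ✓
So ord_103(2) = 51.

51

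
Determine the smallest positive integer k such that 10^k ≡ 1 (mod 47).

By Lagrange's theorem, ord_47(10) divides φ(47) = 47 − 1 = 46 = 2 · 23.
Divisors of 46: 1, 2, 23, 46.
Compute 10^d (mod 47) for the divisors d until we hit 1:
10^1 ≡ 10 (mod 47)
10^2 ≡ 6 (mod 47)
10^23 ≡ 46 (mod 47)
10^46 ≡ 1 (mod 47) ✓
Therefore the multiplicative order of 10 modulo 47 is 46.

46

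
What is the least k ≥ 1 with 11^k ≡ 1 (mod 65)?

By Lagrange's theorem, ord_65(11) divides φ(65) = φ(5·13) = (5−1)·(13−1) = 4·12 = 48 = 2^4 · 3.
Divisors of 48: 1, 2, 3, 4, 6, 8, 12, 16, 24, 48.
Evaluate successive powers at the divisors of 48:
11^1 ≡ 11 (mod 65)
11^2 ≡ 56 (mod 65)
11^3 ≡ 31 (mod 65)
11^4 ≡ 16 (mod 65)
11^6 ≡ 51 (mod 65)
11^8 ≡ 61 (mod 65)
11^12 ≡ 1 (mod 65) ✓
The smallest such exponent is 12, so the order of 11 is 12.

12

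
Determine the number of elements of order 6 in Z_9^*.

φ(9) = φ(3^2) = 3·(3−1) = 6 = 2 · 3.
Since (Z/9Z)^× is cyclic of order 6, the number of elements of order d is φ(d) when d | 6 and 0 otherwise.
6 = 2 · 3 divides 6, and φ(6) = 2.

2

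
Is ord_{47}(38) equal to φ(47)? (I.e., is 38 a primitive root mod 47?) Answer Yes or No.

Yes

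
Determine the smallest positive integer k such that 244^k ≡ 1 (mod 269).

134

Since 244 ∈ (Z/269Z)^×, its order divides φ(269) = 269 − 1 = 268 = 2^2 · 67.
Divisors of 268: 1, 2, 4, 67, 134, 268.
Test each divisor d:
244^1 ≡ 244 (mod 269)
244^2 ≡ 87 (mod 269)
244^4 ≡ 37 (mod 269)
244^67 ≡ 268 (mod 269)
244^134 ≡ 1 (mod 269) ✓
The smallest such exponent is 134, so the order of 244 is 134.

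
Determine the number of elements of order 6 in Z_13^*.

2

φ(13) = 13 − 1 = 12 = 2^2 · 3.
Since (Z/13Z)^× is cyclic of order 12, the number of elements of order d is φ(d) when d | 12 and 0 otherwise.
6 = 2 · 3 divides 12, and φ(6) = 2.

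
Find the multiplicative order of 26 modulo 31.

6

By Lagrange's theorem, ord_31(26) divides φ(31) = 31 − 1 = 30 = 2 · 3 · 5.
Divisors of 30: 1, 2, 3, 5, 6, 10, 15, 30.
Compute 26^d (mod 31) for the divisors d until we hit 1:
26^1 ≡ 26
26^2 ≡ 25
26^3 ≡ 30
26^5 ≡ 6
26^6 ≡ 1
Hence ord(26) = 6.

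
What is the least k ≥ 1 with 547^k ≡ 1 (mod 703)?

36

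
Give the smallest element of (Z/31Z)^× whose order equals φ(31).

φ(31) = 31 − 1 = 30 = 2 · 3 · 5.
Test candidates g = 2, 3, … against the prime factors q ∈ {2, 3, 5} of φ(31): g is a generator iff g^(30/q) ≢ 1 for every such q.
g = 2: 2^15 ≡ 1 — hits 1, so not a primitive root.
g = 3: 3^15 ≡ 30; 3^10 ≡ 25; 3^6 ≡ 16 — none is 1, so 3 is a primitive root.
So 3 is the smallest generator of (Z/31Z)^×.

3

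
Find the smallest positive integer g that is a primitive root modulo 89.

3

φ(89) = 89 − 1 = 88 = 2^3 · 11.
g is a primitive root iff g^(88/q) ≢ 1 (mod 89) for each prime q ∈ {2, 11}.
g = 2: 2^44 ≡ 1 — hits 1, so not a primitive root.
g = 3: 3^44 ≡ 88; 3^8 ≡ 64 — none is 1, so 3 is a primitive root.
So 3 is the smallest generator of (Z/89Z)^×.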